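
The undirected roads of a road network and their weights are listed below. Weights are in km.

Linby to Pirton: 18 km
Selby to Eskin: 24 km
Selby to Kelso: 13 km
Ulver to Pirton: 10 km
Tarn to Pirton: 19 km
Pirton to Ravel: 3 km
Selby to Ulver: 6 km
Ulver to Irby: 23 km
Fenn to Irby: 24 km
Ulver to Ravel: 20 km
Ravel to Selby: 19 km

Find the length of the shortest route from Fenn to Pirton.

Candidate routes:
Fenn - Irby - Ulver - Pirton: 24+23+10 = 57
Fenn - Irby - Ulver - Ravel - Pirton: 24+23+20+3 = 70
The minimum is 57 km via Fenn - Irby - Ulver - Pirton.

57 km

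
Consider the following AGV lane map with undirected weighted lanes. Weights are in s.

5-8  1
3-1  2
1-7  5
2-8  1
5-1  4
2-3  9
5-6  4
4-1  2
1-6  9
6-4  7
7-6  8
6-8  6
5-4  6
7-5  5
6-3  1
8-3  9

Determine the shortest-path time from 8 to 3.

6 s

Candidate routes:
8 → 5 → 6 → 3: 1+4+1 = 6
8 → 5 → 1 → 3: 1+4+2 = 7
Cheapest is 8 → 5 → 6 → 3 at 6 s.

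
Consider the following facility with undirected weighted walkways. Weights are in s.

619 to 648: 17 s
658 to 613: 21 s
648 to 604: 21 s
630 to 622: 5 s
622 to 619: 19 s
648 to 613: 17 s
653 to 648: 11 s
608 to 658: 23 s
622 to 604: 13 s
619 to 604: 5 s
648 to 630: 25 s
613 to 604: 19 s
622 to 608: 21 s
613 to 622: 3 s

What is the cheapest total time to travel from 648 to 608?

41 s

Candidate routes:
648 - 613 - 622 - 608: 17+3+21 = 41
648 - 630 - 622 - 608: 25+5+21 = 51
Cheapest is 648 - 613 - 622 - 608 at 41 s.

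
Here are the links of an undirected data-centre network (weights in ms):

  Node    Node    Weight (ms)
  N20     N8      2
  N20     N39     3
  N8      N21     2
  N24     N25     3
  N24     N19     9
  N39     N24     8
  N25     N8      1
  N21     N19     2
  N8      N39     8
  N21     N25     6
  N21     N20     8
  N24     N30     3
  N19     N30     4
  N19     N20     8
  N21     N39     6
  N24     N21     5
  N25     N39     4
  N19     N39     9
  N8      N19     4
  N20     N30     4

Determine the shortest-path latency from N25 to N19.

5 ms

Settle nodes by increasing distance from N25:
N25: 0
N8: 1  (via N25)
N21: 3  (via N8)
N24: 3  (via N25)
N20: 3  (via N8)
N39: 4  (via N25)
N19: 5  (via N8)
Shortest route: N25 → N8 → N19 = 5 ms.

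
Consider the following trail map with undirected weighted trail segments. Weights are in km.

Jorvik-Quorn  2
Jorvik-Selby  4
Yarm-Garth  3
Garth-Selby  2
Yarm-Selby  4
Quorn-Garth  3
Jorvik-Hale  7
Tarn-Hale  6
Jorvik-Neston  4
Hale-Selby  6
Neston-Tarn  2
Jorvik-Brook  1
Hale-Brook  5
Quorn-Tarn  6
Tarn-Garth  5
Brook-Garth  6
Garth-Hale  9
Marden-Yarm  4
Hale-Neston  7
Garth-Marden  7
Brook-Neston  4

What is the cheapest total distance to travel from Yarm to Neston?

10 km

Running Dijkstra from Yarm:
Yarm: 0
Garth: 3  (via Yarm)
Marden: 4  (via Yarm)
Selby: 4  (via Yarm)
Quorn: 6  (via Garth)
Jorvik: 8  (via Selby)
Tarn: 8  (via Garth)
Brook: 9  (via Garth)
Hale: 10  (via Selby)
Neston: 10  (via Tarn)
Shortest route: Yarm–Garth–Tarn–Neston = 10 km.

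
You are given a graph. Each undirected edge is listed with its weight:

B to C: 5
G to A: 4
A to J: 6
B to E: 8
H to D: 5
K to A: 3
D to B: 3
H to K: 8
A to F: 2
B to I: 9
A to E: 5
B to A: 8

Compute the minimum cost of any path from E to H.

Settle nodes by increasing distance from E:
E: 0
A: 5  (via E)
F: 7  (via A)
B: 8  (via E)
K: 8  (via A)
G: 9  (via A)
D: 11  (via B)
J: 11  (via A)
C: 13  (via B)
H: 16  (via K)
Shortest route: E–A–K–H = 16.

16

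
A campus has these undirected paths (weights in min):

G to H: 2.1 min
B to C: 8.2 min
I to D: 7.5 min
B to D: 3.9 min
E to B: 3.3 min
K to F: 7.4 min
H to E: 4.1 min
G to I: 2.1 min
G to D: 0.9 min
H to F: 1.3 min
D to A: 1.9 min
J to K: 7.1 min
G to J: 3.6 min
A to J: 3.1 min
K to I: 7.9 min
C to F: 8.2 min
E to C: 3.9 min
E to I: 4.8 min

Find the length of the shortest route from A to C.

Candidate routes:
A → D → G → I → E → C: 1.9+0.9+2.1+4.8+3.9 = 13.6
A → D → B → E → C: 1.9+3.9+3.3+3.9 = 13
A → D → G → H → E → C: 1.9+0.9+2.1+4.1+3.9 = 12.9
Cheapest is A → D → G → H → E → C at 12.9 min.

12.9 min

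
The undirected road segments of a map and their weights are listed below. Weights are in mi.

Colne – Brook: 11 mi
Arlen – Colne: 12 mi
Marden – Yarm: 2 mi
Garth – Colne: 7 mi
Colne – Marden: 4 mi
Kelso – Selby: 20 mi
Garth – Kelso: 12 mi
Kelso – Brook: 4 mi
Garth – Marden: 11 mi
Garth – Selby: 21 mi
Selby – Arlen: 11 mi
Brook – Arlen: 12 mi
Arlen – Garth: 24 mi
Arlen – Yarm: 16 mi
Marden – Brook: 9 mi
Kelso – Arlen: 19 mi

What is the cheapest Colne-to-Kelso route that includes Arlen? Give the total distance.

28 mi

Best Colne to Arlen: Colne → Arlen costing 12
Best Arlen to Kelso: Arlen → Brook → Kelso costing 16
Total via Arlen: 12 + 16 = 28 mi.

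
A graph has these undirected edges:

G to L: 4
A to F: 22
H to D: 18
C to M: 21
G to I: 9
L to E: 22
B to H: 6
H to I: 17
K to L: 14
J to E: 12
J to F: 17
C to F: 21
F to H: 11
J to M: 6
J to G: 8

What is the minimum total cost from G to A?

47

Enumerating some paths:
G → J → M → C → F → A: 8+6+21+21+22 = 78
G → J → F → A: 8+17+22 = 47
G → L → E → J → F → A: 4+22+12+17+22 = 77
G → I → H → F → A: 9+17+11+22 = 59
Cheapest is G → J → F → A at 47.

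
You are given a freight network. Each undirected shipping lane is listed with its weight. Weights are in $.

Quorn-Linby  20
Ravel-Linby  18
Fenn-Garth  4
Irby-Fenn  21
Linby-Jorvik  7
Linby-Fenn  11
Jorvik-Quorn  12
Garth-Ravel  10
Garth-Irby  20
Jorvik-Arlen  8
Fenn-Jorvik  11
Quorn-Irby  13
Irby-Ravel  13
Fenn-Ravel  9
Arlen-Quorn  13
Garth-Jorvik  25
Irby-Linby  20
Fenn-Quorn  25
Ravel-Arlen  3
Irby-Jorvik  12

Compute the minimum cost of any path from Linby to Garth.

$15

Enumerating some paths:
Linby–Jorvik–Fenn–Garth: 7+11+4 = 22
Linby–Fenn–Garth: 11+4 = 15
Cheapest is Linby–Fenn–Garth at $15.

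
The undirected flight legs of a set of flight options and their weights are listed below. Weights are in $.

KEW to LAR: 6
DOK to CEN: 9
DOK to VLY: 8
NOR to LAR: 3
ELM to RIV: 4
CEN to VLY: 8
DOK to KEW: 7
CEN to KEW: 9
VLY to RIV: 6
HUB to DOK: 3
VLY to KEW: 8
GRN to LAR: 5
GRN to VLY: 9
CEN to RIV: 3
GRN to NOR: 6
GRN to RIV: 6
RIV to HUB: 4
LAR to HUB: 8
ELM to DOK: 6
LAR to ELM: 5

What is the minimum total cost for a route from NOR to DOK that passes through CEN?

Best NOR to CEN: NOR–GRN–RIV–CEN costing 15
Best CEN to DOK: CEN–DOK costing 9
Total via CEN: 15 + 9 = $24.

$24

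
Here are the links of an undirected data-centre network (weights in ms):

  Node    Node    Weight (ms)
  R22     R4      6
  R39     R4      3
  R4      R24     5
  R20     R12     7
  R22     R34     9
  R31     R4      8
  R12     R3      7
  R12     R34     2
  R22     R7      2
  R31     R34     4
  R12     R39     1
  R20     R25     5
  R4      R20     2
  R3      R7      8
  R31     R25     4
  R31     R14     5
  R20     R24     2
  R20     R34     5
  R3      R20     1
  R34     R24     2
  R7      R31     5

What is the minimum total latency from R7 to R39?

11 ms

Settle nodes by increasing distance from R7:
R7: 0
R22: 2  (via R7)
R31: 5  (via R7)
R4: 8  (via R22)
R3: 8  (via R7)
R25: 9  (via R31)
R34: 9  (via R31)
R20: 9  (via R3)
R14: 10  (via R31)
R12: 11  (via R34)
R24: 11  (via R34)
R39: 11  (via R4)
Shortest route: R7–R22–R4–R39 = 11 ms.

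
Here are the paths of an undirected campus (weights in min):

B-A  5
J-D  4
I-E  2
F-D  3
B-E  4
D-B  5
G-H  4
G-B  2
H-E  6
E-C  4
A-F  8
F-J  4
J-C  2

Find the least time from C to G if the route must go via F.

16 min

Best C to F: C → J → F costing 6
Shortest F→G: F → D → B → G = 10
Total via F: 6 + 10 = 16 min.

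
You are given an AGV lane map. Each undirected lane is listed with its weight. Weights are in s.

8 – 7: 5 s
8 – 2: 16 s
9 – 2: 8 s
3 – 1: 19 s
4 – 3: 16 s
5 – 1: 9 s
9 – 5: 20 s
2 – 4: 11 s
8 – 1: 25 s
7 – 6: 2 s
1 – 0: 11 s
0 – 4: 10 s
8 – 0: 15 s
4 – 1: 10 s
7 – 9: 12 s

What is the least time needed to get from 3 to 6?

48 s

Running Dijkstra from 3:
3: 0
4: 16  (via 3)
1: 19  (via 3)
0: 26  (via 4)
2: 27  (via 4)
5: 28  (via 1)
9: 35  (via 2)
8: 41  (via 0)
7: 46  (via 8)
6: 48  (via 7)
Shortest route: 3 → 4 → 0 → 8 → 7 → 6 = 48 s.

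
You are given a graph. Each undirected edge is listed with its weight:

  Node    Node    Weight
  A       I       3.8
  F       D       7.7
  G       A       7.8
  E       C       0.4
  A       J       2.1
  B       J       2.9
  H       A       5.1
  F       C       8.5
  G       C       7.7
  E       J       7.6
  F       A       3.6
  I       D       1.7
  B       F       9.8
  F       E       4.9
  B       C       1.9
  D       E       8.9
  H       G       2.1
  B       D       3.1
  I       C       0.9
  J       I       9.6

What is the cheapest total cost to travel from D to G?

Settle nodes by increasing distance from D:
D: 0
I: 1.7  (via D)
C: 2.6  (via I)
E: 3  (via C)
B: 3.1  (via D)
A: 5.5  (via I)
J: 6  (via B)
F: 7.7  (via D)
G: 10.3  (via C)
Shortest route: D–I–C–G = 10.3.

10.3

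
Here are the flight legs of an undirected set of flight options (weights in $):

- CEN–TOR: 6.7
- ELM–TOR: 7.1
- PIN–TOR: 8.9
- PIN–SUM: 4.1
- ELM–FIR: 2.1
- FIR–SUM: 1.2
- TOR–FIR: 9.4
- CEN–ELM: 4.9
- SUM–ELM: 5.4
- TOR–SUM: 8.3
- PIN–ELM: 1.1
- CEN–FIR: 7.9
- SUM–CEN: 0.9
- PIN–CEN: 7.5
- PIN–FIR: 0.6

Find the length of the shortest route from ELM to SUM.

Settle nodes by increasing distance from ELM:
ELM: 0
PIN: 1.1  (via ELM)
FIR: 1.7  (via PIN)
SUM: 2.9  (via FIR)
Shortest route: ELM–PIN–FIR–SUM = $2.9.

$2.9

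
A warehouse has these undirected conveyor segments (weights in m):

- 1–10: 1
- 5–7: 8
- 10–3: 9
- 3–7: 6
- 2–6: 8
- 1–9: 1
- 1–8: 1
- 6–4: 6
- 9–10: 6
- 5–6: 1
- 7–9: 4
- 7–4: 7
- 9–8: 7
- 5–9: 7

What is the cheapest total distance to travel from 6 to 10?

10 m

Running Dijkstra from 6:
6: 0
5: 1  (via 6)
4: 6  (via 6)
2: 8  (via 6)
9: 8  (via 5)
1: 9  (via 9)
7: 9  (via 5)
8: 10  (via 1)
10: 10  (via 1)
Shortest route: 6–5–9–1–10 = 10 m.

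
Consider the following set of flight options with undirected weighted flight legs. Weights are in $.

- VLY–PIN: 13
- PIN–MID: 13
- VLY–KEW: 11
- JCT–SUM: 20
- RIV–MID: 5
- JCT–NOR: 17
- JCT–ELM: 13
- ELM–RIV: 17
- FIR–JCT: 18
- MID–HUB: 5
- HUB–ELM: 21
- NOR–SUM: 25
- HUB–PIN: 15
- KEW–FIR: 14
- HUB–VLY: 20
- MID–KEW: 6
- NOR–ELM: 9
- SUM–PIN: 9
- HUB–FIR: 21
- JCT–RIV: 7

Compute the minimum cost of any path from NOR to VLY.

$46

Shortest distances from NOR:
NOR: 0
ELM: 9  (via NOR)
JCT: 17  (via NOR)
RIV: 24  (via JCT)
SUM: 25  (via NOR)
MID: 29  (via RIV)
HUB: 30  (via ELM)
PIN: 34  (via SUM)
FIR: 35  (via JCT)
KEW: 35  (via MID)
VLY: 46  (via KEW)
Shortest route: NOR → JCT → RIV → MID → KEW → VLY = $46.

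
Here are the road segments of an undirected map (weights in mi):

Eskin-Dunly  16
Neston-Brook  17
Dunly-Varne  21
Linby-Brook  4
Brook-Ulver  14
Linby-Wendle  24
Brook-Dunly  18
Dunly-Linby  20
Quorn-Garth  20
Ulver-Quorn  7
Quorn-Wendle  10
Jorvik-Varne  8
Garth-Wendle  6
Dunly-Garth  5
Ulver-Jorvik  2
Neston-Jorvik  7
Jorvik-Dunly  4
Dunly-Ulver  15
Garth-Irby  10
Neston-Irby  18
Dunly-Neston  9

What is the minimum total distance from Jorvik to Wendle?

15 mi

Candidate routes:
Jorvik–Ulver–Dunly–Garth–Wendle: 2+15+5+6 = 28
Jorvik–Neston–Dunly–Garth–Wendle: 7+9+5+6 = 27
Jorvik–Ulver–Quorn–Wendle: 2+7+10 = 19
Jorvik–Dunly–Garth–Wendle: 4+5+6 = 15
The minimum is 15 mi via Jorvik–Dunly–Garth–Wendle.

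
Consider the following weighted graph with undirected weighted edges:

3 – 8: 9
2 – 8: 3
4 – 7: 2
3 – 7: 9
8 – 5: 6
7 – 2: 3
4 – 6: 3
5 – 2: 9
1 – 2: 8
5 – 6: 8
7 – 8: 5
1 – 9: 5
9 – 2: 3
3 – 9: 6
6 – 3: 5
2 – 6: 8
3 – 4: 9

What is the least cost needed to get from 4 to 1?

13

Running Dijkstra from 4:
4: 0
7: 2  (via 4)
6: 3  (via 4)
2: 5  (via 7)
8: 7  (via 7)
3: 8  (via 6)
9: 8  (via 2)
5: 11  (via 6)
1: 13  (via 2)
Shortest route: 4 → 7 → 2 → 1 = 13.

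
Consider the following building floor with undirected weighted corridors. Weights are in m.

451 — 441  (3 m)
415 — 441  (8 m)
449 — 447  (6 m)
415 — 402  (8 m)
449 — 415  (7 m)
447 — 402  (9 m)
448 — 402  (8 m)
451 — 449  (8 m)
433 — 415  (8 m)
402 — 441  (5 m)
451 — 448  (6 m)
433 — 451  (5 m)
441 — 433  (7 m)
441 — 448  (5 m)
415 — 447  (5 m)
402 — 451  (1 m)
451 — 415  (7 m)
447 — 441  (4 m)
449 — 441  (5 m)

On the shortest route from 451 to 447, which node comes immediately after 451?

441

Candidate routes:
451–441–447: 3+4 = 7
451–402–447: 1+9 = 10
451–402–441–447: 1+5+4 = 10
The minimum is 7 m via 451–441–447.
So from 451 the first move is to 441.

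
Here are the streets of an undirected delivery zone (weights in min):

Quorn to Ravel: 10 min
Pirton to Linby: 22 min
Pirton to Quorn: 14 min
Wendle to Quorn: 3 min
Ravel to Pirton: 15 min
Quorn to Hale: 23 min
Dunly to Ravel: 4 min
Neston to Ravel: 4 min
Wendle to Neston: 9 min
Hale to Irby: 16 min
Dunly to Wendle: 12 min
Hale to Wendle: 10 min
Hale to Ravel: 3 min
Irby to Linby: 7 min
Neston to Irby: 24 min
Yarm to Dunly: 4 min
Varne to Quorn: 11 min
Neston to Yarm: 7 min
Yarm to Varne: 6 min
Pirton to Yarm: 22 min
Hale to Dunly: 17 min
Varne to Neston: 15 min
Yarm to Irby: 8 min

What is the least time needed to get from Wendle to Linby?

31 min

Shortest distances from Wendle:
Wendle: 0
Quorn: 3  (via Wendle)
Neston: 9  (via Wendle)
Hale: 10  (via Wendle)
Dunly: 12  (via Wendle)
Ravel: 13  (via Quorn)
Varne: 14  (via Quorn)
Yarm: 16  (via Neston)
Pirton: 17  (via Quorn)
Irby: 24  (via Yarm)
Linby: 31  (via Irby)
Shortest route: Wendle → Neston → Yarm → Irby → Linby = 31 min.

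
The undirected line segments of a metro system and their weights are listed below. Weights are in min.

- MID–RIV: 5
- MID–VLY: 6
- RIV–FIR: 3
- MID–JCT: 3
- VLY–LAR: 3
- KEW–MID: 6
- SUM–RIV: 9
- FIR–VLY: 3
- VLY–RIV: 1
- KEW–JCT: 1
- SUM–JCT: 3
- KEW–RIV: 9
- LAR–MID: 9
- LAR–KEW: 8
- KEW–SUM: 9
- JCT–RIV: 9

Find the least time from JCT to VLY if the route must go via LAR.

12 min

Shortest JCT→LAR: JCT → KEW → LAR = 9
Best LAR to VLY: LAR → VLY costing 3
Total via LAR: 9 + 3 = 12 min.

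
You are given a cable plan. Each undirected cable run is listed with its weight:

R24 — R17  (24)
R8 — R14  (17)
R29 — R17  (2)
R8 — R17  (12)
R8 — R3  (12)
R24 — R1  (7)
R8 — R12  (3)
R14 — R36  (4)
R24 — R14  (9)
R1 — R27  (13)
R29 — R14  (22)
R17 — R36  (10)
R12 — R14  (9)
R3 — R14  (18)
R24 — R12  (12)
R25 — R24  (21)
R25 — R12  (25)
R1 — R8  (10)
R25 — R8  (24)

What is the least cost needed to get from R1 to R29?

24

Shortest distances from R1:
R1: 0
R24: 7  (via R1)
R8: 10  (via R1)
R27: 13  (via R1)
R12: 13  (via R8)
R14: 16  (via R24)
R36: 20  (via R14)
R17: 22  (via R8)
R3: 22  (via R8)
R29: 24  (via R17)
Shortest route: R1 → R8 → R17 → R29 = 24.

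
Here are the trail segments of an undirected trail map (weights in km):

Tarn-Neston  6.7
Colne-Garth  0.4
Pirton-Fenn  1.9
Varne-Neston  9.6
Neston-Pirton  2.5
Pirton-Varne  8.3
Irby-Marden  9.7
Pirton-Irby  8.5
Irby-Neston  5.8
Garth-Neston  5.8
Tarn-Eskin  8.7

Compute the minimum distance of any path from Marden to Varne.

Candidate routes:
Marden - Irby - Pirton - Varne: 9.7+8.5+8.3 = 26.5
Marden - Irby - Neston - Pirton - Varne: 9.7+5.8+2.5+8.3 = 26.3
Marden - Irby - Neston - Varne: 9.7+5.8+9.6 = 25.1
Cheapest is Marden - Irby - Neston - Varne at 25.1 km.

25.1 km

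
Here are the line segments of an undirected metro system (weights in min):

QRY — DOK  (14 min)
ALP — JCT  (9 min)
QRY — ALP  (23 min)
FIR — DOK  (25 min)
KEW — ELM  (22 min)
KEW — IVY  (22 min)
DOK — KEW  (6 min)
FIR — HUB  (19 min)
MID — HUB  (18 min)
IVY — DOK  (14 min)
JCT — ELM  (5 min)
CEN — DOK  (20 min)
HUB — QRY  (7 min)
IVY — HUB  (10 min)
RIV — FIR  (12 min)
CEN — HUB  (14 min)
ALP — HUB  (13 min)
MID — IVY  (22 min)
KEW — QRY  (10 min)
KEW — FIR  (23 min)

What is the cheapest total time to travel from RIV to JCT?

53 min

Shortest distances from RIV:
RIV: 0
FIR: 12  (via RIV)
HUB: 31  (via FIR)
KEW: 35  (via FIR)
DOK: 37  (via FIR)
QRY: 38  (via HUB)
IVY: 41  (via HUB)
ALP: 44  (via HUB)
CEN: 45  (via HUB)
MID: 49  (via HUB)
JCT: 53  (via ALP)
Shortest route: RIV → FIR → HUB → ALP → JCT = 53 min.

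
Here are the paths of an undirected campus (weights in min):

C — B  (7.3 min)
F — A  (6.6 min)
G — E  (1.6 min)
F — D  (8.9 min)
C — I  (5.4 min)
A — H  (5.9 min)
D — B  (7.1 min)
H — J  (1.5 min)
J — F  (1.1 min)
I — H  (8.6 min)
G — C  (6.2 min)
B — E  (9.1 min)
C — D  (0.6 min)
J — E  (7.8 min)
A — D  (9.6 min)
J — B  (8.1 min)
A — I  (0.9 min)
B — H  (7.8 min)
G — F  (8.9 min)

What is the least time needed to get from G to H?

Candidate routes:
G - E - J - H: 1.6+7.8+1.5 = 10.9
G - F - J - H: 8.9+1.1+1.5 = 11.5
Cheapest is G - E - J - H at 10.9 min.

10.9 min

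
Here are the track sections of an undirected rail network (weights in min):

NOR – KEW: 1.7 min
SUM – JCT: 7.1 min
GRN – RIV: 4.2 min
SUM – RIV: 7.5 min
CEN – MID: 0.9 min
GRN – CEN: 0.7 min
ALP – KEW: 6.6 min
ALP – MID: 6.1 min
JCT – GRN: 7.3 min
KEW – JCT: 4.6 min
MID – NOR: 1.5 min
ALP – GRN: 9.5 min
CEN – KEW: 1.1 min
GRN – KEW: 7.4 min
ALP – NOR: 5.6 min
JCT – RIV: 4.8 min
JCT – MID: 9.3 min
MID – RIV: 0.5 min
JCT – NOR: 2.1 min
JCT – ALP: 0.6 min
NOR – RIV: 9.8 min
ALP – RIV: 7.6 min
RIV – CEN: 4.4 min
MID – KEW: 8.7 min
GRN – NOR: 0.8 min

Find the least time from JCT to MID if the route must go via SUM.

15.1 min

Shortest JCT→SUM: JCT–SUM = 7.1
Shortest SUM→MID: SUM–RIV–MID = 8
Total via SUM: 7.1 + 8 = 15.1 min.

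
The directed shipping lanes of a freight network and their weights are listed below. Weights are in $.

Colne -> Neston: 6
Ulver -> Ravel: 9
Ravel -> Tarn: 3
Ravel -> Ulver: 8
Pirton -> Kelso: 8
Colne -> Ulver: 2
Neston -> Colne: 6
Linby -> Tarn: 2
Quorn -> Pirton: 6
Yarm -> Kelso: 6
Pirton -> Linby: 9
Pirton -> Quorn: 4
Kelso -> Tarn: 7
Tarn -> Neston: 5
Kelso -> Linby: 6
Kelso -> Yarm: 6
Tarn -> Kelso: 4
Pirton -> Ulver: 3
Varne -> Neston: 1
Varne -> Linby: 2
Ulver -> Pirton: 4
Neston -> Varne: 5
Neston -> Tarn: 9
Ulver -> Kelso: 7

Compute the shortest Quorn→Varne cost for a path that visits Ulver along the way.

Shortest Quorn→Ulver: Quorn–Pirton–Ulver = 9
Shortest Ulver→Varne: Ulver–Ravel–Tarn–Neston–Varne = 22
Total via Ulver: 9 + 22 = $31.

$31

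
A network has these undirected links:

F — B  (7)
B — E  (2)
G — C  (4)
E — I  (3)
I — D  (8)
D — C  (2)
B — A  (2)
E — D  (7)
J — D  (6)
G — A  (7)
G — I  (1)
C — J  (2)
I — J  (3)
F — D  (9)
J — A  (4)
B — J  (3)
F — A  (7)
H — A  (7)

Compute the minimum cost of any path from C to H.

Enumerating some paths:
C → G → A → H: 4+7+7 = 18
C → J → A → H: 2+4+7 = 13
C → G → I → J → A → H: 4+1+3+4+7 = 19
C → J → B → A → H: 2+3+2+7 = 14
The minimum is 13 via C → J → A → H.

13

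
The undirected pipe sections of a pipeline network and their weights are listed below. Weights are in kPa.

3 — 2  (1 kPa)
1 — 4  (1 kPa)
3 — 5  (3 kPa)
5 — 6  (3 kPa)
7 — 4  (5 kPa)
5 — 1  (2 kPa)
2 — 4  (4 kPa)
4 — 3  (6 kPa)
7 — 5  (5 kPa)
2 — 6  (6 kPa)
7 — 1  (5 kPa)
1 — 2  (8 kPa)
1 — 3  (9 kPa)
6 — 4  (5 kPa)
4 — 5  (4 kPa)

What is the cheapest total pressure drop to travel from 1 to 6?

Settle nodes by increasing distance from 1:
1: 0
4: 1  (via 1)
5: 2  (via 1)
2: 5  (via 4)
3: 5  (via 5)
6: 5  (via 5)
Shortest route: 1 → 5 → 6 = 5 kPa.

5 kPa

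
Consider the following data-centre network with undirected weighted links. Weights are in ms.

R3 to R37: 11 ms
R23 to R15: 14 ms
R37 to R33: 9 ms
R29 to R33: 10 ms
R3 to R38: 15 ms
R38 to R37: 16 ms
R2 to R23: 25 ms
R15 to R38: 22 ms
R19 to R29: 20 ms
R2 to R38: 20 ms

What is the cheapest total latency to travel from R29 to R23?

Running Dijkstra from R29:
R29: 0
R33: 10  (via R29)
R37: 19  (via R33)
R19: 20  (via R29)
R3: 30  (via R37)
R38: 35  (via R37)
R2: 55  (via R38)
R15: 57  (via R38)
R23: 71  (via R15)
Shortest route: R29–R33–R37–R38–R15–R23 = 71 ms.

71 ms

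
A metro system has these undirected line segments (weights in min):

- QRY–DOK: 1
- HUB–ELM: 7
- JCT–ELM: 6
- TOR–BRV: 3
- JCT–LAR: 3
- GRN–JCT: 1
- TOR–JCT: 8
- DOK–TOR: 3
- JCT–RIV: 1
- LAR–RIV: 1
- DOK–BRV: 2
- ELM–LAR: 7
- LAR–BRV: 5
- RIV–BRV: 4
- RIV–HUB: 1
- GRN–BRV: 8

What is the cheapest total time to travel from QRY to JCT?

8 min

Settle nodes by increasing distance from QRY:
QRY: 0
DOK: 1  (via QRY)
BRV: 3  (via DOK)
TOR: 4  (via DOK)
RIV: 7  (via BRV)
LAR: 8  (via BRV)
HUB: 8  (via RIV)
JCT: 8  (via RIV)
Shortest route: QRY → DOK → BRV → RIV → JCT = 8 min.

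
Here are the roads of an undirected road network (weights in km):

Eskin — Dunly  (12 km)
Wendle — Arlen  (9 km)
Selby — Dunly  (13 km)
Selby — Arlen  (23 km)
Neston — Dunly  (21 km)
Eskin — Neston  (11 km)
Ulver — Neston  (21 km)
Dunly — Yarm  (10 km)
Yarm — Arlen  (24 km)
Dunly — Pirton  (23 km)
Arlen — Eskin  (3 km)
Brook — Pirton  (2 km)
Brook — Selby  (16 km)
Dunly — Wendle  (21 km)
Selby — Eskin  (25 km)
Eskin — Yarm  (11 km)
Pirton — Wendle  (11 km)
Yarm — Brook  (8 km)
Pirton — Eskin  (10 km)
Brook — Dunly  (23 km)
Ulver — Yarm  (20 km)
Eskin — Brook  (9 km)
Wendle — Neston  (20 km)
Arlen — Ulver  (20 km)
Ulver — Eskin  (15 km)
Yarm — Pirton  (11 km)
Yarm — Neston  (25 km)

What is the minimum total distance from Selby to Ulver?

40 km

Running Dijkstra from Selby:
Selby: 0
Dunly: 13  (via Selby)
Brook: 16  (via Selby)
Pirton: 18  (via Brook)
Arlen: 23  (via Selby)
Yarm: 23  (via Dunly)
Eskin: 25  (via Selby)
Wendle: 29  (via Pirton)
Neston: 34  (via Dunly)
Ulver: 40  (via Eskin)
Shortest route: Selby → Eskin → Ulver = 40 km.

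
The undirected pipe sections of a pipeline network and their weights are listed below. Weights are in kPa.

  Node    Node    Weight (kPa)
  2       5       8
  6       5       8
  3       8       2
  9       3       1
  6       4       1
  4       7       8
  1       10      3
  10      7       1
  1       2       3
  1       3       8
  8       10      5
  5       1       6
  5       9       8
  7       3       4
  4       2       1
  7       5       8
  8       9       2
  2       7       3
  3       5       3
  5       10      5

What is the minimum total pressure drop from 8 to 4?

10 kPa

Shortest distances from 8:
8: 0
3: 2  (via 8)
9: 2  (via 8)
5: 5  (via 3)
10: 5  (via 8)
7: 6  (via 3)
1: 8  (via 10)
2: 9  (via 7)
4: 10  (via 2)
Shortest route: 8–3–7–2–4 = 10 kPa.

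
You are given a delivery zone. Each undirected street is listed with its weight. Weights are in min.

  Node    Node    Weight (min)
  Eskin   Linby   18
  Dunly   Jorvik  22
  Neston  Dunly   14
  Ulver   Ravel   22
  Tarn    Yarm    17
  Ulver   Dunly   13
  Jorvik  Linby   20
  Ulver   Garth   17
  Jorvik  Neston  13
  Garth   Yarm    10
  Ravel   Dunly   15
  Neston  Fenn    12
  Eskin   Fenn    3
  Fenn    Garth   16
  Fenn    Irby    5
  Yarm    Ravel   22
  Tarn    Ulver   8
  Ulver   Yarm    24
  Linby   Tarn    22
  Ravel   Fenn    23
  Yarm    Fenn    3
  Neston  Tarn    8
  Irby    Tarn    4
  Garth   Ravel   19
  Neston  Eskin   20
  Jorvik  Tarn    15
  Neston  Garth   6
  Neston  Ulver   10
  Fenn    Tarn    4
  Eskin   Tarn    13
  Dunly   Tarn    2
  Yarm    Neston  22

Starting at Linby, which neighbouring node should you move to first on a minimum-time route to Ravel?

Tarn

Compare a few routes:
Linby–Tarn–Dunly–Ravel: 22+2+15 = 39
Linby–Eskin–Fenn–Tarn–Dunly–Ravel: 18+3+4+2+15 = 42
Cheapest is Linby–Tarn–Dunly–Ravel at 39 min.
So from Linby the first move is to Tarn.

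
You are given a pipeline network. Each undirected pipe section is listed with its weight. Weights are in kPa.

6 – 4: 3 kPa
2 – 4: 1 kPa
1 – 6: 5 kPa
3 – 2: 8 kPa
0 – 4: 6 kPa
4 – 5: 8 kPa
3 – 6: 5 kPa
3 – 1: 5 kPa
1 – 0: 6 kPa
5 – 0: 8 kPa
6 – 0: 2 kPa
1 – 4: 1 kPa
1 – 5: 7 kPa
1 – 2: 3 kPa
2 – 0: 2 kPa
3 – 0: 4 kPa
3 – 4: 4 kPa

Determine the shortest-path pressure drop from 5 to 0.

8 kPa

Running Dijkstra from 5:
5: 0
1: 7  (via 5)
0: 8  (via 5)
Shortest route: 5–0 = 8 kPa.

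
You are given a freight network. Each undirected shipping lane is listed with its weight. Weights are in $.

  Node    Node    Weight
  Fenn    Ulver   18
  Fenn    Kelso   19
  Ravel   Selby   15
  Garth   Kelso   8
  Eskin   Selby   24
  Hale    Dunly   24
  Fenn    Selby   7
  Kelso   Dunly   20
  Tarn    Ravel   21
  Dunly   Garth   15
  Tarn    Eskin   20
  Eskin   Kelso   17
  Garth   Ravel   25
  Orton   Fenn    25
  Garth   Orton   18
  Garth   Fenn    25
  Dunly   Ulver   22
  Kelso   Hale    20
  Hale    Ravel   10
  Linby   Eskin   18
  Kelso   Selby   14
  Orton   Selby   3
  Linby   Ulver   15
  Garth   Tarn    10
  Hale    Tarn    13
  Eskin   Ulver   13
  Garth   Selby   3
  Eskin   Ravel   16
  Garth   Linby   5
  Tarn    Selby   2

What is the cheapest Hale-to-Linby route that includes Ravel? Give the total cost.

$33

Shortest Hale→Ravel: Hale → Ravel = 10
Shortest Ravel→Linby: Ravel → Selby → Garth → Linby = 23
Total via Ravel: 10 + 23 = $33.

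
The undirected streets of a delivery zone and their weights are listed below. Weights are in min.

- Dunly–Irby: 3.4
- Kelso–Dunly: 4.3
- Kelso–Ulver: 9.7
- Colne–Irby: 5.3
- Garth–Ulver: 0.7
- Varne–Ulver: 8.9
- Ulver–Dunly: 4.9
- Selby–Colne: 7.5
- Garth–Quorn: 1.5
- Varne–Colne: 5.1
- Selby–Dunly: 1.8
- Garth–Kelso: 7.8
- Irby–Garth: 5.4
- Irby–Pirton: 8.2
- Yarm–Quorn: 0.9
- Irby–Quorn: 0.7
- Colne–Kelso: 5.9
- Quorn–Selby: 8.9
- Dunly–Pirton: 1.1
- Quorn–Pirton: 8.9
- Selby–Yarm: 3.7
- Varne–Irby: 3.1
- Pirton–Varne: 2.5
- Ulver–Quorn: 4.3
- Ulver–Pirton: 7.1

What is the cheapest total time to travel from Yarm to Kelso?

Candidate routes:
Yarm → Selby → Dunly → Kelso: 3.7+1.8+4.3 = 9.8
Yarm → Quorn → Garth → Ulver → Dunly → Kelso: 0.9+1.5+0.7+4.9+4.3 = 12.3
Yarm → Quorn → Irby → Dunly → Kelso: 0.9+0.7+3.4+4.3 = 9.3
Yarm → Quorn → Garth → Kelso: 0.9+1.5+7.8 = 10.2
The minimum is 9.3 min via Yarm → Quorn → Irby → Dunly → Kelso.

9.3 min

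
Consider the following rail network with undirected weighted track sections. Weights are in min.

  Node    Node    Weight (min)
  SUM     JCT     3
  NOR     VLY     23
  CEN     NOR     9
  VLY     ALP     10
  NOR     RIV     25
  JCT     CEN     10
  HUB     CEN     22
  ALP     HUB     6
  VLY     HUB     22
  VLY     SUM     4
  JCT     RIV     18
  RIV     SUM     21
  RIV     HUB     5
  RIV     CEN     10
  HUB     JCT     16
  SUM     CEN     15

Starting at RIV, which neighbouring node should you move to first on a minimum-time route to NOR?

Enumerating some paths:
RIV - CEN - NOR: 10+9 = 19
RIV - NOR: 25 = 25
RIV - HUB - CEN - NOR: 5+22+9 = 36
Cheapest is RIV - CEN - NOR at 19 min.
So from RIV the first move is to CEN.

CEN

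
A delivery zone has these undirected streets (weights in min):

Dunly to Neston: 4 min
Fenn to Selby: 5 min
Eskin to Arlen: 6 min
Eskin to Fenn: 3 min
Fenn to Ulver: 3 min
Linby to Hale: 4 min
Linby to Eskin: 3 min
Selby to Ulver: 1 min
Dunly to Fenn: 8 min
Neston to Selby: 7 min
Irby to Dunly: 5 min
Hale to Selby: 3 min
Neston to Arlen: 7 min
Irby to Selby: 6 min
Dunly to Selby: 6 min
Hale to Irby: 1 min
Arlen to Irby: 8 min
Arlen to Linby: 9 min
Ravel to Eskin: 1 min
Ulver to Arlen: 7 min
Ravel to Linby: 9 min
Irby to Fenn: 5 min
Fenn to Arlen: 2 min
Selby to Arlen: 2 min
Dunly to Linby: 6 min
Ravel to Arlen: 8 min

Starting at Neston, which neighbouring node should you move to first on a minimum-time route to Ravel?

Arlen

Candidate routes:
Neston–Arlen–Fenn–Eskin–Ravel: 7+2+3+1 = 13
Neston–Dunly–Linby–Eskin–Ravel: 4+6+3+1 = 14
The minimum is 13 min via Neston–Arlen–Fenn–Eskin–Ravel.
So from Neston the first move is to Arlen.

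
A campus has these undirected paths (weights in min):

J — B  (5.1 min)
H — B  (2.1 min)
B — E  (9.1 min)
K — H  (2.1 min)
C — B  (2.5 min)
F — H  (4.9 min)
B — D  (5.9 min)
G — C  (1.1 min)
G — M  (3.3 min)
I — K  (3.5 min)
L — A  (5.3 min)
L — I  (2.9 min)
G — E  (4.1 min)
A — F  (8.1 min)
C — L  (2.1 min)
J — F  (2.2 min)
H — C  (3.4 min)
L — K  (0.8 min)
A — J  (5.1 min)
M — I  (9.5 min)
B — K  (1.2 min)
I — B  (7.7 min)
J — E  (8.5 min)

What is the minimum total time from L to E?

Compare a few routes:
L → C → G → E: 2.1+1.1+4.1 = 7.3
L → K → H → C → G → E: 0.8+2.1+3.4+1.1+4.1 = 11.5
L → K → B → E: 0.8+1.2+9.1 = 11.1
L → K → B → C → G → E: 0.8+1.2+2.5+1.1+4.1 = 9.7
Cheapest is L → C → G → E at 7.3 min.

7.3 min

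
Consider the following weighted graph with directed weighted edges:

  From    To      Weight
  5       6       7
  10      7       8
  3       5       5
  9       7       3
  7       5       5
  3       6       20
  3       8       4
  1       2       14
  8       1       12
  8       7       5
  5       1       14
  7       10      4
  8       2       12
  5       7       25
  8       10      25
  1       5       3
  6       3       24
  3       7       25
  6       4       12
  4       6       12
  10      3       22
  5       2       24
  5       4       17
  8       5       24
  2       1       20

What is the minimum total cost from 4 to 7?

45

Shortest distances from 4:
4: 0
6: 12  (via 4)
3: 36  (via 6)
8: 40  (via 3)
5: 41  (via 3)
7: 45  (via 8)
Shortest route: 4–6–3–8–7 = 45.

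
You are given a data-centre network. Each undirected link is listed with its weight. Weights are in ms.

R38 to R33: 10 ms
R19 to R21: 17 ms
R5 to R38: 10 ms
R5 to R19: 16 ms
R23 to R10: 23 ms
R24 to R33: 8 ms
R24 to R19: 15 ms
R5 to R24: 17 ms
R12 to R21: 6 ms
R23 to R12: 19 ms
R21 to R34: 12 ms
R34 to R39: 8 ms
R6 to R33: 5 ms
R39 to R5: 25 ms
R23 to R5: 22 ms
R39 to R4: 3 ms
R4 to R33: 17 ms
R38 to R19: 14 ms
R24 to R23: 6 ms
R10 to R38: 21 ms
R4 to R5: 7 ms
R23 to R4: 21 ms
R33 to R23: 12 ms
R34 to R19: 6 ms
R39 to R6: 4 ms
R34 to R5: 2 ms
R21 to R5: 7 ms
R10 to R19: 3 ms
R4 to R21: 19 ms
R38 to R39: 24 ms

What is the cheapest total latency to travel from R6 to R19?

Settle nodes by increasing distance from R6:
R6: 0
R39: 4  (via R6)
R33: 5  (via R6)
R4: 7  (via R39)
R34: 12  (via R39)
R24: 13  (via R33)
R5: 14  (via R4)
R38: 15  (via R33)
R23: 17  (via R33)
R19: 18  (via R34)
Shortest route: R6 → R39 → R34 → R19 = 18 ms.

18 ms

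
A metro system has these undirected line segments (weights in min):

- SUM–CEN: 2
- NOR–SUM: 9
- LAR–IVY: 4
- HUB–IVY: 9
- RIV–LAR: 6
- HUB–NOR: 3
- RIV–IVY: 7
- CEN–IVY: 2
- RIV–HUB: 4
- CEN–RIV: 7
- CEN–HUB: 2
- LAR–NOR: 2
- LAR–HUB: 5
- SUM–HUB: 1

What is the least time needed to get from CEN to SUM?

Candidate routes:
CEN - SUM: 2 = 2
CEN - HUB - SUM: 2+1 = 3
The minimum is 2 min via CEN - SUM.

2 min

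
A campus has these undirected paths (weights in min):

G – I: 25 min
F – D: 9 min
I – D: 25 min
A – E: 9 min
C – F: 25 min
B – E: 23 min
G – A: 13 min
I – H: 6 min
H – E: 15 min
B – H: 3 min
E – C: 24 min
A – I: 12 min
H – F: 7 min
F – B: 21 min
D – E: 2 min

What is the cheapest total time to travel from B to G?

Running Dijkstra from B:
B: 0
H: 3  (via B)
I: 9  (via H)
F: 10  (via H)
E: 18  (via H)
D: 19  (via F)
A: 21  (via I)
G: 34  (via I)
Shortest route: B–H–I–G = 34 min.

34 min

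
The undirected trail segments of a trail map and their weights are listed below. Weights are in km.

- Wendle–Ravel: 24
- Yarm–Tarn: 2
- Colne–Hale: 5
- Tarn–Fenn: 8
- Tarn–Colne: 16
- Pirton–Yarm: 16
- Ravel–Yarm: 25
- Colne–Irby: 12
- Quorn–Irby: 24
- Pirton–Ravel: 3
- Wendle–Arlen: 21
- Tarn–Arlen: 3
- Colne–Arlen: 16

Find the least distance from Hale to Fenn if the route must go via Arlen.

32 km

Shortest Hale→Arlen: Hale → Colne → Arlen = 21
Best Arlen to Fenn: Arlen → Tarn → Fenn costing 11
Total via Arlen: 21 + 11 = 32 km.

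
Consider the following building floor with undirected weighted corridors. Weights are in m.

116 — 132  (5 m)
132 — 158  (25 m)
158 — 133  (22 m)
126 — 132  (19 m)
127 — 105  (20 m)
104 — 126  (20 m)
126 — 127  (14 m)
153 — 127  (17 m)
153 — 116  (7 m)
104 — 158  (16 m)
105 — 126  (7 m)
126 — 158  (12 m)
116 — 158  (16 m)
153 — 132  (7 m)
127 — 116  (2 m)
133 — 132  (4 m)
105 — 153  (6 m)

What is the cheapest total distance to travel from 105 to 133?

17 m

Settle nodes by increasing distance from 105:
105: 0
153: 6  (via 105)
126: 7  (via 105)
132: 13  (via 153)
116: 13  (via 153)
127: 15  (via 116)
133: 17  (via 132)
Shortest route: 105 → 153 → 132 → 133 = 17 m.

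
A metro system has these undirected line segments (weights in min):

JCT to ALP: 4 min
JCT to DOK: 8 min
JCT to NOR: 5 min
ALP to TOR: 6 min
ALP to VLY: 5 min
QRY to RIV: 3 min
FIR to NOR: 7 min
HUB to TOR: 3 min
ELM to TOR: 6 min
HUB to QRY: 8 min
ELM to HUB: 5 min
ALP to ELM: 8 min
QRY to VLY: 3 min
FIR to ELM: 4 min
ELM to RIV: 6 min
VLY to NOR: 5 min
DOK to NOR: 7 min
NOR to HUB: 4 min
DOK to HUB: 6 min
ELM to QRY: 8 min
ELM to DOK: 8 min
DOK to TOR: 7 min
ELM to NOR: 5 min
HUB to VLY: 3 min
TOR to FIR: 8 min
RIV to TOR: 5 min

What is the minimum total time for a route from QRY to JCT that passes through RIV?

Shortest QRY→RIV: QRY–RIV = 3
Best RIV to JCT: RIV–TOR–ALP–JCT costing 15
Total via RIV: 3 + 15 = 18 min.

18 min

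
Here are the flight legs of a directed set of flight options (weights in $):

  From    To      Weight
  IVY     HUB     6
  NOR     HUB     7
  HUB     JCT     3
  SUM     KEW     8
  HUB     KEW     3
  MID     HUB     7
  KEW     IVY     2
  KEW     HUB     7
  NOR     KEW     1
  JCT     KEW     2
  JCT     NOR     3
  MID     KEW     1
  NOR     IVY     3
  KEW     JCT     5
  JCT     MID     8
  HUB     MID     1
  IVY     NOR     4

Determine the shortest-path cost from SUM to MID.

Candidate routes:
SUM–KEW–IVY–NOR–HUB–MID: 8+2+4+7+1 = 22
SUM–KEW–IVY–HUB–MID: 8+2+6+1 = 17
SUM–KEW–JCT–MID: 8+5+8 = 21
SUM–KEW–HUB–MID: 8+7+1 = 16
The minimum is $16 via SUM–KEW–HUB–MID.

$16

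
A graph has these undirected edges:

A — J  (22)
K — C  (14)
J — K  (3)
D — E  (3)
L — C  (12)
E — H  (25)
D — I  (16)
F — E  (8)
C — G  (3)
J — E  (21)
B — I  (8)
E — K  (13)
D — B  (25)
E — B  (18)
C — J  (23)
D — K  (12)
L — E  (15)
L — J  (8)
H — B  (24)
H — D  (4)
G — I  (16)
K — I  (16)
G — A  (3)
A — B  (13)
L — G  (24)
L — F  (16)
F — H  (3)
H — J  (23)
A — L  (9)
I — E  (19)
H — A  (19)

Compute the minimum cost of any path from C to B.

19

Candidate routes:
C–L–A–B: 12+9+13 = 34
C–G–A–B: 3+3+13 = 19
C–G–I–B: 3+16+8 = 27
C–K–I–B: 14+16+8 = 38
The minimum is 19 via C–G–A–B.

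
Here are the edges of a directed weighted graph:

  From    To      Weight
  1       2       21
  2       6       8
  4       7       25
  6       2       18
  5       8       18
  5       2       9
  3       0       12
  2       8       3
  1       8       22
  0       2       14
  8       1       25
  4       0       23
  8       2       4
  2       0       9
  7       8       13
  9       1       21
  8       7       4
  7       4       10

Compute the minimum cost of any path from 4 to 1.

63

Enumerating some paths:
4 - 0 - 2 - 8 - 1: 23+14+3+25 = 65
4 - 7 - 8 - 1: 25+13+25 = 63
Cheapest is 4 - 7 - 8 - 1 at 63.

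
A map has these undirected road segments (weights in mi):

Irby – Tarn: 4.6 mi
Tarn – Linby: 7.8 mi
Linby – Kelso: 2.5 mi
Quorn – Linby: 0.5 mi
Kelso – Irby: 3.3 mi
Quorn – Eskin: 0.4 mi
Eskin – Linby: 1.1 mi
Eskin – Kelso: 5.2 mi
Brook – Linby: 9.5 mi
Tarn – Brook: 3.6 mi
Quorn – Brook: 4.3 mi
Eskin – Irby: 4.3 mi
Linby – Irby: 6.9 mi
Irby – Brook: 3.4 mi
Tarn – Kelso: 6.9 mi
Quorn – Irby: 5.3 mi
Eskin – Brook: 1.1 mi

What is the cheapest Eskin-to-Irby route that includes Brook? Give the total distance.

4.5 mi

Shortest Eskin→Brook: Eskin–Brook = 1.1
Shortest Brook→Irby: Brook–Irby = 3.4
Total via Brook: 1.1 + 3.4 = 4.5 mi.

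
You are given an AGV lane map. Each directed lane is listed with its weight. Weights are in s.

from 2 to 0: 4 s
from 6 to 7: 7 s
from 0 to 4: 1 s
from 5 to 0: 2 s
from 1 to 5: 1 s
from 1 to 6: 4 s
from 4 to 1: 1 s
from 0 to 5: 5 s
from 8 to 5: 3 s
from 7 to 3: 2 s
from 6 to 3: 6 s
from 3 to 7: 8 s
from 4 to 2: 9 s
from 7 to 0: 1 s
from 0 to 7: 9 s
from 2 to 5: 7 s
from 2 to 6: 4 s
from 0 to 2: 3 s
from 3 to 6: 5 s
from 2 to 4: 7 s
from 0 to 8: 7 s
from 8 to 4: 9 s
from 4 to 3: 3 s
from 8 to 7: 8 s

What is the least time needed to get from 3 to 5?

Enumerating some paths:
3 - 6 - 7 - 0 - 4 - 1 - 5: 5+7+1+1+1+1 = 16
3 - 7 - 0 - 5: 8+1+5 = 14
3 - 7 - 0 - 4 - 1 - 5: 8+1+1+1+1 = 12
The minimum is 12 s via 3 - 7 - 0 - 4 - 1 - 5.

12 s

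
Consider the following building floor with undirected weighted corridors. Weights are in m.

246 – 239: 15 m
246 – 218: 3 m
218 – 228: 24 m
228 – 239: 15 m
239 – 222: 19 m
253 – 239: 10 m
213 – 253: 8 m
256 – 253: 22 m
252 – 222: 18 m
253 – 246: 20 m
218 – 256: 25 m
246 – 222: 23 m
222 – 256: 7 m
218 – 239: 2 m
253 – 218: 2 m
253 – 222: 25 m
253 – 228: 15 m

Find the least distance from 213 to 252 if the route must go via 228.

Best 213 to 228: 213 → 253 → 228 costing 23
Shortest 228→252: 228 → 239 → 222 → 252 = 52
Total via 228: 23 + 52 = 75 m.

75 m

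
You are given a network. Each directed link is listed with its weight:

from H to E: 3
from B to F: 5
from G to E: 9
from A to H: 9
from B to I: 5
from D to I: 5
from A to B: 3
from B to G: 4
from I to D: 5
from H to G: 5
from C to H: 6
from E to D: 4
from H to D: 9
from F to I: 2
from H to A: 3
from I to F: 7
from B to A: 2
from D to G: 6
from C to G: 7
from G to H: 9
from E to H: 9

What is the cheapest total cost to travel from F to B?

28

Compare a few routes:
F → I → D → G → H → A → B: 2+5+6+9+3+3 = 28
F → I → D → G → E → H → A → B: 2+5+6+9+9+3+3 = 37
The minimum is 28 via F → I → D → G → H → A → B.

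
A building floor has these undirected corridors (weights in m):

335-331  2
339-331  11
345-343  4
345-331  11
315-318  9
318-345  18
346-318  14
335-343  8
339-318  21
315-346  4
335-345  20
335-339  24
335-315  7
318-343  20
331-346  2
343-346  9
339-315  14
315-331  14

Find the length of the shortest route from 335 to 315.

Enumerating some paths:
335–331–346–315: 2+2+4 = 8
335–315: 7 = 7
Cheapest is 335–315 at 7 m.

7 m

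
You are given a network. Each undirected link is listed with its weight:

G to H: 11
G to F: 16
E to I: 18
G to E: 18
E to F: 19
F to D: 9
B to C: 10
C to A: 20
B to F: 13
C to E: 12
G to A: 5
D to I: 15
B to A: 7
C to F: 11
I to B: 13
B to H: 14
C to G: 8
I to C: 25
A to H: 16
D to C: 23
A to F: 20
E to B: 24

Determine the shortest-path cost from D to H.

Shortest distances from D:
D: 0
F: 9  (via D)
I: 15  (via D)
C: 20  (via F)
B: 22  (via F)
G: 25  (via F)
E: 28  (via F)
A: 29  (via F)
H: 36  (via B)
Shortest route: D–F–B–H = 36.

36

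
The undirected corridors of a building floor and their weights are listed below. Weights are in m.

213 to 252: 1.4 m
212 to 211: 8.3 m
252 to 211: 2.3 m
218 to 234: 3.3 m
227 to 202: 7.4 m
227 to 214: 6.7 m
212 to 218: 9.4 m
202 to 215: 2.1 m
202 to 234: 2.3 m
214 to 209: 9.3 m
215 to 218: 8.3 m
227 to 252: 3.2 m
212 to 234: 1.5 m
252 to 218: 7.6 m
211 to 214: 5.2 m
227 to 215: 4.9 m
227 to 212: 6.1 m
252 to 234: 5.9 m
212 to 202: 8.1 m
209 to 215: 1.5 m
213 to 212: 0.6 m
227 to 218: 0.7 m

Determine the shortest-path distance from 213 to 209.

8 m

Settle nodes by increasing distance from 213:
213: 0
212: 0.6  (via 213)
252: 1.4  (via 213)
234: 2.1  (via 212)
211: 3.7  (via 252)
202: 4.4  (via 234)
227: 4.6  (via 252)
218: 5.3  (via 227)
215: 6.5  (via 202)
209: 8  (via 215)
Shortest route: 213 → 212 → 234 → 202 → 215 → 209 = 8 m.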